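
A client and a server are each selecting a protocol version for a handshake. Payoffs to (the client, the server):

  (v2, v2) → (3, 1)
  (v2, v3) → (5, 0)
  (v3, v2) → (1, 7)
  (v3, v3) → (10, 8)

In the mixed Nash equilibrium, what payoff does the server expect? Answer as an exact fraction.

The client mixes with probability p on v2, chosen so the server is indifferent: 1p + 7(1−p) = 0p + 8(1−p) gives p = 1/2.
The server's expected payoff is 1·1/2 + 7·1/2 = 4.

4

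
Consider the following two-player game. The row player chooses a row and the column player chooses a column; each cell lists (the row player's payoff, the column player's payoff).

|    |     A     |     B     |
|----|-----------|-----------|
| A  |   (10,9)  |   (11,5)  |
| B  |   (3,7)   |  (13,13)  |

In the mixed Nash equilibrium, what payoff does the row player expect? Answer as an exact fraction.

97/9

The column player mixes with probability q on A, chosen so the row player is indifferent: 10q + 11(1−q) = 3q + 13(1−q) gives q = 2/9.
The row player's expected payoff (from either row, since indifferent) is 10·2/9 + 11·7/9 = 97/9.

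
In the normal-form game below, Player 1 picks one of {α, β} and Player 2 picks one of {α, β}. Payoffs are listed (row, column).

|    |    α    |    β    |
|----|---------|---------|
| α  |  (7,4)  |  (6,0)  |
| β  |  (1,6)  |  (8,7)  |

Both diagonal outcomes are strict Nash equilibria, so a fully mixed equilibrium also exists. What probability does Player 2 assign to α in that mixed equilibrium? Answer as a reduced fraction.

Player 2's mix q on α must make Player 1 indifferent between α and β.
Player 1's payoff from α: 7q + 6(1−q). From β: 1q + 8(1−q).
Set equal: 6q = 2(1−q) → q = 2/8 = 1/4.

1/4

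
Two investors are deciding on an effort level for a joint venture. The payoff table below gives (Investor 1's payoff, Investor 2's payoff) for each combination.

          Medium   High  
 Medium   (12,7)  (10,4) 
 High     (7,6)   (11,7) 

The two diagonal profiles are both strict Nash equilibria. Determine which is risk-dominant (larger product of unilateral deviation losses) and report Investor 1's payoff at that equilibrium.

At both Medium: Investor 1 loses 12 − 7 = 5 by deviating; Investor 2 loses 7 − 4 = 3. Product = 5·3 = 15.
At both High: Investor 1 loses 11 − 10 = 1 by deviating; Investor 2 loses 7 − 6 = 1. Product = 1·1 = 1.
15 > 1, so both Medium is risk-dominant. Investor 1's payoff there is 12.

12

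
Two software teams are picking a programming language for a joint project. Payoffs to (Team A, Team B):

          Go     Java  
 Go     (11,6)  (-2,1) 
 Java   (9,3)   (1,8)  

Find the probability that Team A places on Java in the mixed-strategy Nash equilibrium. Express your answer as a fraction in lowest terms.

1/2

Team A's mix p on Go must make Team B indifferent between Go and Java.
Team B's payoff from Go: 6p + 3(1−p). From Java: 1p + 8(1−p).
Set equal: 5p = 5(1−p) → p = 5/10 = 1/2.
Probability on Java is 1 − 1/2 = 1/2.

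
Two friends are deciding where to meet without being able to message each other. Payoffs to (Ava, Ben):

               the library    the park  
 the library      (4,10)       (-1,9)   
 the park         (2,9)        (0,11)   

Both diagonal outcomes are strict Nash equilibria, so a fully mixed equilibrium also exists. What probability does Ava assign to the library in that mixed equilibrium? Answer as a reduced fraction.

2/3

Ava's mix p on the library must make Ben indifferent between the library and the park.
Ben's payoff from the library: 10p + 9(1−p). From the park: 9p + 11(1−p).
Set equal: 1p = 2(1−p) → p = 2/3.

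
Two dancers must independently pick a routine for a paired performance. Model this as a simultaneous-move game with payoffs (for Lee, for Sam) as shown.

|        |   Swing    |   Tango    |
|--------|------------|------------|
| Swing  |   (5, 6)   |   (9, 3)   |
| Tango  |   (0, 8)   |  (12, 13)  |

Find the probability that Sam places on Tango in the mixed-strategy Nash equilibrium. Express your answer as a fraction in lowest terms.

Sam's mix q on Swing must make Lee indifferent between Swing and Tango.
Lee's payoff from Swing: 5q + 9(1−q). From Tango: 0q + 12(1−q).
Set equal: 5q = 3(1−q) → q = 3/8.
Probability on Tango is 1 − 3/8 = 5/8.

5/8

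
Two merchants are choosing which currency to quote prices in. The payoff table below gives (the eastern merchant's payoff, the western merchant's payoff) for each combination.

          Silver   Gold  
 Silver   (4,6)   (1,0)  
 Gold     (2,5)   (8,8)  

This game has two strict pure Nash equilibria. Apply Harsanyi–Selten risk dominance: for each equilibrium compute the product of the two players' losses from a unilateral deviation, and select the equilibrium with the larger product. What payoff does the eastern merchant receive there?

8

At both Silver: the eastern merchant loses 4 − 2 = 2 by deviating; the western merchant loses 6 − 0 = 6. Product = 2·6 = 12.
At both Gold: the eastern merchant loses 8 − 1 = 7 by deviating; the western merchant loses 8 − 5 = 3. Product = 7·3 = 21.
21 > 12, so both Gold is risk-dominant. The eastern merchant's payoff there is 8.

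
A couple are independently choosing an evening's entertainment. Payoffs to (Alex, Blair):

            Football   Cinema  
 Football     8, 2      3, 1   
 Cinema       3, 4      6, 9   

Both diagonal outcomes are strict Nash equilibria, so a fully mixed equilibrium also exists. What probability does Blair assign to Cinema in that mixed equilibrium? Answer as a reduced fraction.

Blair's mix q on Football must make Alex indifferent between Football and Cinema.
Alex's payoff from Football: 8q + 3(1−q). From Cinema: 3q + 6(1−q).
Set equal: 5q = 3(1−q) → q = 3/8.
Probability on Cinema is 1 − 3/8 = 5/8.

5/8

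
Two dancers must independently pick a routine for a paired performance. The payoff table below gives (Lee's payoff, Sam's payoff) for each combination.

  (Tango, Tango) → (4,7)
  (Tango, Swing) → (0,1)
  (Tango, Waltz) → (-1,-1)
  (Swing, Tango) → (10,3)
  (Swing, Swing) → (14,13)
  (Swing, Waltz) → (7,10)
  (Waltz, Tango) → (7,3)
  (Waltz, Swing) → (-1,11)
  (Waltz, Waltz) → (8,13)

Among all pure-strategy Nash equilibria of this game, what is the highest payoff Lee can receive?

Both Swing is a pure NE (Lee: 14 ≥ 0; Sam: 13 ≥ 10). Lee gets 14.
Both Waltz is a pure NE (Lee: 8 ≥ 7; Sam: 13 ≥ 11). Lee gets 8.
Every other cell has a profitable deviation for at least one player. Highest of {14, 8} is 14.

14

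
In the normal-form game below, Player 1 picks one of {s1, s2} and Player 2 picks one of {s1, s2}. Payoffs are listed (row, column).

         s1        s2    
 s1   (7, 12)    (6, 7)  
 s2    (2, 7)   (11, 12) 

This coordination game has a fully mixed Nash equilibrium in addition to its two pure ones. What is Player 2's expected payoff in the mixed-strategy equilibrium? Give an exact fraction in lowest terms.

Player 1 mixes with probability p on s1, chosen so Player 2 is indifferent: 12p + 7(1−p) = 7p + 12(1−p) gives p = 1/2.
Player 2's expected payoff is 12·1/2 + 7·1/2 = 19/2.

19/2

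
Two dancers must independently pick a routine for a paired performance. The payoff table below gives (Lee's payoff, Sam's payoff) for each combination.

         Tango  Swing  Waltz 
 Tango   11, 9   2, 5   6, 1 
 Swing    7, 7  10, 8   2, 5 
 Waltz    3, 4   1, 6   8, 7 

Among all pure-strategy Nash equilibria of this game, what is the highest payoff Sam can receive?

9

Both Tango is a pure NE (Lee: 11 ≥ 7; Sam: 9 ≥ 5). Sam gets 9.
Both Swing is a pure NE (Lee: 10 ≥ 2; Sam: 8 ≥ 7). Sam gets 8.
Both Waltz is a pure NE (Lee: 8 ≥ 6; Sam: 7 ≥ 6). Sam gets 7.
Every other cell has a profitable deviation for at least one player. Highest of {9, 8, 7} is 9.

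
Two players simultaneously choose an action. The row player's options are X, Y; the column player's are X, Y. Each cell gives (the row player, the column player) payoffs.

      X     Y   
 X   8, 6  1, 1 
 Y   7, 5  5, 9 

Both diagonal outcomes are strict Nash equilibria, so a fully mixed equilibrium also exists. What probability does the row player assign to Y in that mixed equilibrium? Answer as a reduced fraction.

5/9

The row player's mix p on X must make the column player indifferent between X and Y.
The column player's payoff from X: 6p + 5(1−p). From Y: 1p + 9(1−p).
Set equal: 5p = 4(1−p) → p = 4/9.
Probability on Y is 1 − 4/9 = 5/9.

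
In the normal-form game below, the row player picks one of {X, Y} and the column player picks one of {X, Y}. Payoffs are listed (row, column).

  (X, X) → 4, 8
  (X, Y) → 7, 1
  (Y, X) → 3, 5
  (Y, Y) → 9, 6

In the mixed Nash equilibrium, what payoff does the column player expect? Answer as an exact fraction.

The row player mixes with probability p on X, chosen so the column player is indifferent: 8p + 5(1−p) = 1p + 6(1−p) gives p = 1/8.
The column player's expected payoff is 8·1/8 + 5·7/8 = 43/8.

43/8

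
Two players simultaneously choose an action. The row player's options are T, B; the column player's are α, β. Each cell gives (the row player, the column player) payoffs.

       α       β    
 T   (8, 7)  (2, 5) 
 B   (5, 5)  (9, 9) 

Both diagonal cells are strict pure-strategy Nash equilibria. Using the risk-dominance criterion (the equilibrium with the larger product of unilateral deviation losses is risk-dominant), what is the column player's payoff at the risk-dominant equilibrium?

At (T, α): the row player loses 8 − 5 = 3 by deviating; the column player loses 7 − 5 = 2. Product = 3·2 = 6.
At (B, β): the row player loses 9 − 2 = 7 by deviating; the column player loses 9 − 5 = 4. Product = 7·4 = 28.
28 > 6, so (B, β) is risk-dominant. The column player's payoff there is 9.

9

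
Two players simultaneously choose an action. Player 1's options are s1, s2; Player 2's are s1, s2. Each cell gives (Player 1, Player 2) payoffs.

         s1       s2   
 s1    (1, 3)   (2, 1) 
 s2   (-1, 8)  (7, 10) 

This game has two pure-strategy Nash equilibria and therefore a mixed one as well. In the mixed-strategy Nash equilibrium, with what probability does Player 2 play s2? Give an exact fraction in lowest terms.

Player 2's mix q on s1 must make Player 1 indifferent between s1 and s2.
Player 1's payoff from s1: 1q + 2(1−q). From s2: (-1)q + 7(1−q).
Set equal: 2q = 5(1−q) → q = 5/7.
Probability on s2 is 1 − 5/7 = 2/7.

2/7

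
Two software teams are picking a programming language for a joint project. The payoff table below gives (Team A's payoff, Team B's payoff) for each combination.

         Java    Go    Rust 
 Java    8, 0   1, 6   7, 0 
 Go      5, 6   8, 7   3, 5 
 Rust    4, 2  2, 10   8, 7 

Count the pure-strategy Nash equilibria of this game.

1

Both Go: Team A gets 8 (best alternative 2); Team B gets 7 (best alternative 6). Neither deviates — NE.
Both Java is not a NE: Team B would switch to Go (6 > 0).
No other cell survives both best-response checks, so there is 1 pure NE.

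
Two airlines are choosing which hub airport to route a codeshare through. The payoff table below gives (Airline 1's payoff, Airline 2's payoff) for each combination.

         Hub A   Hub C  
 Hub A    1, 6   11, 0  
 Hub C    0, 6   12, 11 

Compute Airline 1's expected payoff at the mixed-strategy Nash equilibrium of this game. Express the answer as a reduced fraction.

6

Airline 2 mixes with probability q on Hub A, chosen so Airline 1 is indifferent: 1q + 11(1−q) = 0q + 12(1−q) gives q = 1/2.
Airline 1's expected payoff (from either row, since indifferent) is 1·1/2 + 11·1/2 = 6.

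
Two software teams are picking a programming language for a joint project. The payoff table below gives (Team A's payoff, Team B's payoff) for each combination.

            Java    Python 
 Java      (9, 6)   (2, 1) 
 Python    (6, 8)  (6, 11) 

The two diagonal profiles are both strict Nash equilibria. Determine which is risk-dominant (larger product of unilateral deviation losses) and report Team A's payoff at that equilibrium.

At both Java: Team A loses 9 − 6 = 3 by deviating; Team B loses 6 − 1 = 5. Product = 3·5 = 15.
At both Python: Team A loses 6 − 2 = 4 by deviating; Team B loses 11 − 8 = 3. Product = 4·3 = 12.
15 > 12, so both Java is risk-dominant. Team A's payoff there is 9.

9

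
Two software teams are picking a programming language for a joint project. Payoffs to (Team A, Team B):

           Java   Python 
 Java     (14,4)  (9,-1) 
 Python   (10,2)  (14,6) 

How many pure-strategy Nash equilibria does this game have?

Both Java: Team A gets 14 (best alternative 10); Team B gets 4 (best alternative -1). Neither deviates — NE.
Both Python: Team A gets 14 (best alternative 9); Team B gets 6 (best alternative 2). Neither deviates — NE.
(Python, Java) is not a NE: Team A would switch to Java (14 > 10).
No other cell survives both best-response checks, so there are 2 pure NE.

2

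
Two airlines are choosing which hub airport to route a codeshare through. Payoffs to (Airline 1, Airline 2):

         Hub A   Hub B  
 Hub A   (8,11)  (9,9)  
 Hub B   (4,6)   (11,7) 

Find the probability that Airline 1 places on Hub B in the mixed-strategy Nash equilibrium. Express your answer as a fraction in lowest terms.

2/3

Airline 1's mix p on Hub A must make Airline 2 indifferent between Hub A and Hub B.
Airline 2's payoff from Hub A: 11p + 6(1−p). From Hub B: 9p + 7(1−p).
Set equal: 2p = 1(1−p) → p = 1/3.
Probability on Hub B is 1 − 1/3 = 2/3.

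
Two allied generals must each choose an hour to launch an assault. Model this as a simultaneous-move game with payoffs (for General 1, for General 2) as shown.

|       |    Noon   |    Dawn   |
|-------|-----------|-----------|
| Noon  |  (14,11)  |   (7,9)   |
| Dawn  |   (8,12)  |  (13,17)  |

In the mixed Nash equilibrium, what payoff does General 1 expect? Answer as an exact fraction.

General 2 mixes with probability q on Noon, chosen so General 1 is indifferent: 14q + 7(1−q) = 8q + 13(1−q) gives q = 1/2.
General 1's expected payoff (from either row, since indifferent) is 14·1/2 + 7·1/2 = 21/2.

21/2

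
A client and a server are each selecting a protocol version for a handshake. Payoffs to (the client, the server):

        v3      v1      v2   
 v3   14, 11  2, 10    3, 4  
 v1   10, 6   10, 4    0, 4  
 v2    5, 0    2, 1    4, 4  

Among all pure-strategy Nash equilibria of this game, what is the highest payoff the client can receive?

14

Both v3 is a pure NE (the client: 14 ≥ 10; the server: 11 ≥ 10). The client gets 14.
Both v2 is a pure NE (the client: 4 ≥ 3; the server: 4 ≥ 1). The client gets 4.
Every other cell has a profitable deviation for at least one player. Highest of {14, 4} is 14.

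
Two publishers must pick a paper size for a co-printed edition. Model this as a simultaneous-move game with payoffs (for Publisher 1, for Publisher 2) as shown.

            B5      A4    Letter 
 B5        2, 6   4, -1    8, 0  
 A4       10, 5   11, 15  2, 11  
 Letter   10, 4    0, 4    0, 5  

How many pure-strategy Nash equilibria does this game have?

1

Both A4: Publisher 1 gets 11 (best alternative 4); Publisher 2 gets 15 (best alternative 11). Neither deviates — NE.
Both Letter is not a NE: Publisher 1 would switch to B5 (8 > 0).
No other cell survives both best-response checks, so there is 1 pure NE.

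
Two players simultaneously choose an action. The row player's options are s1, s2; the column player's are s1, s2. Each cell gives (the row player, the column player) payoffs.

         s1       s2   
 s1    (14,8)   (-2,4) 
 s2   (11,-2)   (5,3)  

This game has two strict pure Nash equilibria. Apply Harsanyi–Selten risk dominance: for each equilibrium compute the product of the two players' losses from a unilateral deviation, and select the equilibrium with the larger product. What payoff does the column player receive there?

At both s1: the row player loses 14 − 11 = 3 by deviating; the column player loses 8 − 4 = 4. Product = 3·4 = 12.
At both s2: the row player loses 5 − (-2) = 7 by deviating; the column player loses 3 − (-2) = 5. Product = 7·5 = 35.
35 > 12, so both s2 is risk-dominant. The column player's payoff there is 3.

3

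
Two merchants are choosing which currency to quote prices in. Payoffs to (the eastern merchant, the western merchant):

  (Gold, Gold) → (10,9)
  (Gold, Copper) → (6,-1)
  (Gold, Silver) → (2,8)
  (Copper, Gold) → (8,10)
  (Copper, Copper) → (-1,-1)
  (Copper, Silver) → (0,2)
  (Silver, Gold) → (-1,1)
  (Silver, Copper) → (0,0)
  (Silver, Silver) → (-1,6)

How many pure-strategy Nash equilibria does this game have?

Both Gold: the eastern merchant gets 10 (best alternative 8); the western merchant gets 9 (best alternative 8). Neither deviates — NE.
Both Silver is not a NE: the eastern merchant would switch to Gold (2 > -1).
No other cell survives both best-response checks, so there is 1 pure NE.

1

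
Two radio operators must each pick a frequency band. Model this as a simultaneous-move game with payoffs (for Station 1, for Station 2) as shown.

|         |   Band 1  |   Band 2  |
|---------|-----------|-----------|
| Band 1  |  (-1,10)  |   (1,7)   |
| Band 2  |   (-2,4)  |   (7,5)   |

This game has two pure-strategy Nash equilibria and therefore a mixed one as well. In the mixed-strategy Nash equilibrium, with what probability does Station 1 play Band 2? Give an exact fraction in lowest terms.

3/4

Station 1's mix p on Band 1 must make Station 2 indifferent between Band 1 and Band 2.
Station 2's payoff from Band 1: 10p + 4(1−p). From Band 2: 7p + 5(1−p).
Set equal: 3p = 1(1−p) → p = 1/4.
Probability on Band 2 is 1 − 1/4 = 3/4.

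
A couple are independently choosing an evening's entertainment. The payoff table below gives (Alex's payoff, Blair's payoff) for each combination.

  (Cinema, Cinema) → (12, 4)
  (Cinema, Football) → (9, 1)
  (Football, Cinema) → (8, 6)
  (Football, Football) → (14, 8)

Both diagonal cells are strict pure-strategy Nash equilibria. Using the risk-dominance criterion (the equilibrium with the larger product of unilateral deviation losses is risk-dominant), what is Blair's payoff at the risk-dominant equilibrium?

4

At both Cinema: Alex loses 12 − 8 = 4 by deviating; Blair loses 4 − 1 = 3. Product = 4·3 = 12.
At both Football: Alex loses 14 − 9 = 5 by deviating; Blair loses 8 − 6 = 2. Product = 5·2 = 10.
12 > 10, so both Cinema is risk-dominant. Blair's payoff there is 4.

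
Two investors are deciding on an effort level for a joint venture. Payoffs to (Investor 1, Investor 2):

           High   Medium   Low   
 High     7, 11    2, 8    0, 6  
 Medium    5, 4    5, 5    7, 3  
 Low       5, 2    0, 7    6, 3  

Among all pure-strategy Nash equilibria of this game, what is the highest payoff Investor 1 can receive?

7

Both High is a pure NE (Investor 1: 7 ≥ 5; Investor 2: 11 ≥ 8). Investor 1 gets 7.
Both Medium is a pure NE (Investor 1: 5 ≥ 2; Investor 2: 5 ≥ 4). Investor 1 gets 5.
Every other cell has a profitable deviation for at least one player. Highest of {7, 5} is 7.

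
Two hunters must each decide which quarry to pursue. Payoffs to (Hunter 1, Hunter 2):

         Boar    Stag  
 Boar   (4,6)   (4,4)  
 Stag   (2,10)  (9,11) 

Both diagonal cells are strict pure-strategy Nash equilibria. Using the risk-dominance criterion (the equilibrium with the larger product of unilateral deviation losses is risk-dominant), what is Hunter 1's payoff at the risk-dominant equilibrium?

At both Boar: Hunter 1 loses 4 − 2 = 2 by deviating; Hunter 2 loses 6 − 4 = 2. Product = 2·2 = 4.
At both Stag: Hunter 1 loses 9 − 4 = 5 by deviating; Hunter 2 loses 11 − 10 = 1. Product = 5·1 = 5.
5 > 4, so both Stag is risk-dominant. Hunter 1's payoff there is 9.

9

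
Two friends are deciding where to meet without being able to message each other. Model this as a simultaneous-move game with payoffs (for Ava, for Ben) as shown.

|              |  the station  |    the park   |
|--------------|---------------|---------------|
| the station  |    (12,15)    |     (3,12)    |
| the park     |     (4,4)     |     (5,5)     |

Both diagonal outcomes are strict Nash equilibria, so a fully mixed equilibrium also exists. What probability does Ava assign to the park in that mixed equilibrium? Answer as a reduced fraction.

3/4

Ava's mix p on the station must make Ben indifferent between the station and the park.
Ben's payoff from the station: 15p + 4(1−p). From the park: 12p + 5(1−p).
Set equal: 3p = 1(1−p) → p = 1/4.
Probability on the park is 1 − 1/4 = 3/4.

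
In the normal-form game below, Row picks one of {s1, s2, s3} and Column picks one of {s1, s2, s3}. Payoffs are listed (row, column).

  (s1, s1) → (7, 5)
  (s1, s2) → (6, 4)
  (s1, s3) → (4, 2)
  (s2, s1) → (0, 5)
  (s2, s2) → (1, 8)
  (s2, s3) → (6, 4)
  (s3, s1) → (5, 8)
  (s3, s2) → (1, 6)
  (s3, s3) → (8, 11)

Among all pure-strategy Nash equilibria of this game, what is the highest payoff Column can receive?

Both s1 is a pure NE (Row: 7 ≥ 5; Column: 5 ≥ 4). Column gets 5.
Both s3 is a pure NE (Row: 8 ≥ 6; Column: 11 ≥ 8). Column gets 11.
Every other cell has a profitable deviation for at least one player. Highest of {5, 11} is 11.

11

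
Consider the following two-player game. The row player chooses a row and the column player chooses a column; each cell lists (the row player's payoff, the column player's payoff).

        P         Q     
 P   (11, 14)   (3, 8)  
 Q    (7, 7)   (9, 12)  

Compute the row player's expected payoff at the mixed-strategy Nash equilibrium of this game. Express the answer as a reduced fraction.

39/5

The column player mixes with probability q on P, chosen so the row player is indifferent: 11q + 3(1−q) = 7q + 9(1−q) gives q = 3/5.
The row player's expected payoff (from either row, since indifferent) is 11·3/5 + 3·2/5 = 39/5.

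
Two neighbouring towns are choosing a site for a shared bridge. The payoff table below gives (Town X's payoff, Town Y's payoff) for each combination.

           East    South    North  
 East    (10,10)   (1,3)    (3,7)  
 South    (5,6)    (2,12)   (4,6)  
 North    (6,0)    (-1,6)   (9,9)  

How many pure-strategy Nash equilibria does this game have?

3

Both East: Town X gets 10 (best alternative 6); Town Y gets 10 (best alternative 7). Neither deviates — NE.
Both South: Town X gets 2 (best alternative 1); Town Y gets 12 (best alternative 6). Neither deviates — NE.
Both North: Town X gets 9 (best alternative 4); Town Y gets 9 (best alternative 6). Neither deviates — NE.
(North, East) is not a NE: Town X would switch to East (10 > 6).
No other cell survives both best-response checks, so there are 3 pure NE.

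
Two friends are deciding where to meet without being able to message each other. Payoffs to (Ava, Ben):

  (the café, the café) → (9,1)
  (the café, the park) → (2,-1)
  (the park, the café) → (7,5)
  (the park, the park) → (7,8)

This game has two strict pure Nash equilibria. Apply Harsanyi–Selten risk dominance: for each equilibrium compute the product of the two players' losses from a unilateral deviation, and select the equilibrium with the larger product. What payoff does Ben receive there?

At both the café: Ava loses 9 − 7 = 2 by deviating; Ben loses 1 − (-1) = 2. Product = 2·2 = 4.
At both the park: Ava loses 7 − 2 = 5 by deviating; Ben loses 8 − 5 = 3. Product = 5·3 = 15.
15 > 4, so both the park is risk-dominant. Ben's payoff there is 8.

8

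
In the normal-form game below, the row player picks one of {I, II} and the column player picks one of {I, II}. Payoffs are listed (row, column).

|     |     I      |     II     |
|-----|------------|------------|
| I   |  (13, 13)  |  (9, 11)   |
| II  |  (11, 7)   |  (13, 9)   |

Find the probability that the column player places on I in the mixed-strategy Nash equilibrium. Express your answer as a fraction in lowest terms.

2/3

The column player's mix q on I must make the row player indifferent between I and II.
The row player's payoff from I: 13q + 9(1−q). From II: 11q + 13(1−q).
Set equal: 2q = 4(1−q) → q = 4/6 = 2/3.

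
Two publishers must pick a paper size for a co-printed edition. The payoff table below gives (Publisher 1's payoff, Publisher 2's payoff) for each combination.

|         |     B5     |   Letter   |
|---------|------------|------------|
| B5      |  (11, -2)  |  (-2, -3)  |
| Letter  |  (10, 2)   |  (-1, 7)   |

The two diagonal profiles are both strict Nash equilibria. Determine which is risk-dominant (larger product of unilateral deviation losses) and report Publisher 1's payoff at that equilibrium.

-1

At both B5: Publisher 1 loses 11 − 10 = 1 by deviating; Publisher 2 loses -2 − (-3) = 1. Product = 1·1 = 1.
At both Letter: Publisher 1 loses -1 − (-2) = 1 by deviating; Publisher 2 loses 7 − 2 = 5. Product = 1·5 = 5.
5 > 1, so both Letter is risk-dominant. Publisher 1's payoff there is -1.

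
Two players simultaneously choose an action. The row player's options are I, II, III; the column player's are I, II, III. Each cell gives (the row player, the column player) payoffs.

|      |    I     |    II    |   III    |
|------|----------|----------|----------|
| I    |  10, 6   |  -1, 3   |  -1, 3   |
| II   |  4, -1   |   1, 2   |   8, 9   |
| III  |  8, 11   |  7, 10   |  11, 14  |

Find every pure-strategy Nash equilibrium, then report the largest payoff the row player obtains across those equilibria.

Both I is a pure NE (the row player: 10 ≥ 8; the column player: 6 ≥ 3). The row player gets 10.
Both III is a pure NE (the row player: 11 ≥ 8; the column player: 14 ≥ 11). The row player gets 11.
Every other cell has a profitable deviation for at least one player. Highest of {10, 11} is 11.

11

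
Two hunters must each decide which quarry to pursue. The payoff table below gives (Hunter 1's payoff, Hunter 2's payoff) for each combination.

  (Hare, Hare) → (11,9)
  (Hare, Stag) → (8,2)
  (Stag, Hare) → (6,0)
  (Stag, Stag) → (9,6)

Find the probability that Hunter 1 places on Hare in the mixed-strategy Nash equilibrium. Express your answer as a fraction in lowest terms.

Hunter 1's mix p on Hare must make Hunter 2 indifferent between Hare and Stag.
Hunter 2's payoff from Hare: 9p + 0(1−p). From Stag: 2p + 6(1−p).
Set equal: 7p = 6(1−p) → p = 6/13.

6/13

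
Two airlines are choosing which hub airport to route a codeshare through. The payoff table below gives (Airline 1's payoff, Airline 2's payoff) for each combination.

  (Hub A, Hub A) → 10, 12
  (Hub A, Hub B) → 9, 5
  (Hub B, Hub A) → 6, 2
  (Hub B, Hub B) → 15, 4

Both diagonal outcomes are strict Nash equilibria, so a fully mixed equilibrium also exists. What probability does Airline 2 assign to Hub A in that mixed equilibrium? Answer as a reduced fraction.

Airline 2's mix q on Hub A must make Airline 1 indifferent between Hub A and Hub B.
Airline 1's payoff from Hub A: 10q + 9(1−q). From Hub B: 6q + 15(1−q).
Set equal: 4q = 6(1−q) → q = 6/10 = 3/5.

3/5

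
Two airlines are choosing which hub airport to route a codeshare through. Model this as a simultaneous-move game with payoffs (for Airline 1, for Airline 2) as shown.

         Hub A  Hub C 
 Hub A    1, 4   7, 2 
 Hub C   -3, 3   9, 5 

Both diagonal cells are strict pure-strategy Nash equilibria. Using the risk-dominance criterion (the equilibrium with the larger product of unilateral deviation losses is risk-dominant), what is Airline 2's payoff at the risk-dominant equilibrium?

4

At both Hub A: Airline 1 loses 1 − (-3) = 4 by deviating; Airline 2 loses 4 − 2 = 2. Product = 4·2 = 8.
At both Hub C: Airline 1 loses 9 − 7 = 2 by deviating; Airline 2 loses 5 − 3 = 2. Product = 2·2 = 4.
8 > 4, so both Hub A is risk-dominant. Airline 2's payoff there is 4.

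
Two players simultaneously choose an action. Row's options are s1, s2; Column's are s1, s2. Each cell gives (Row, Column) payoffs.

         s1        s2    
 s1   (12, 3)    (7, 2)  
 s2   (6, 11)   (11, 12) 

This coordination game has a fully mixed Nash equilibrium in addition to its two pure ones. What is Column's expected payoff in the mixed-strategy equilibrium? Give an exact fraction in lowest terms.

7

Row mixes with probability p on s1, chosen so Column is indifferent: 3p + 11(1−p) = 2p + 12(1−p) gives p = 1/2.
Column's expected payoff is 3·1/2 + 11·1/2 = 7.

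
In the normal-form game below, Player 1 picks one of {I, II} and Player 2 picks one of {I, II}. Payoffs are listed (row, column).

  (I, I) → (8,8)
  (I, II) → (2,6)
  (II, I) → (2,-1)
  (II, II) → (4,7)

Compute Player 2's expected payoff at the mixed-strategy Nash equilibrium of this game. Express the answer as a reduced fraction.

Player 1 mixes with probability p on I, chosen so Player 2 is indifferent: 8p + (-1)(1−p) = 6p + 7(1−p) gives p = 4/5.
Player 2's expected payoff is 8·4/5 + (-1)·1/5 = 31/5.

31/5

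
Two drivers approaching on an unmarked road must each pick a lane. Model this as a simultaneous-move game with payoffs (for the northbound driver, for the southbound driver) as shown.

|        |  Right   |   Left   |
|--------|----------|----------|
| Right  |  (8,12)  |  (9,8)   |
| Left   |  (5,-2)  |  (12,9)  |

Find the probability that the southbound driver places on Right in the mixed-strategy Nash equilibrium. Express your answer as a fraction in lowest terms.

The southbound driver's mix q on Right must make the northbound driver indifferent between Right and Left.
The northbound driver's payoff from Right: 8q + 9(1−q). From Left: 5q + 12(1−q).
Set equal: 3q = 3(1−q) → q = 3/6 = 1/2.

1/2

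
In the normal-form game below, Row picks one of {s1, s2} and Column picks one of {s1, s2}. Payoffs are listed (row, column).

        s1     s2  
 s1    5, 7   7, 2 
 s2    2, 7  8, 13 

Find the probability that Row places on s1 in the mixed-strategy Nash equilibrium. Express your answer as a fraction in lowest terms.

6/11

Row's mix p on s1 must make Column indifferent between s1 and s2.
Column's payoff from s1: 7p + 7(1−p). From s2: 2p + 13(1−p).
Set equal: 5p = 6(1−p) → p = 6/11.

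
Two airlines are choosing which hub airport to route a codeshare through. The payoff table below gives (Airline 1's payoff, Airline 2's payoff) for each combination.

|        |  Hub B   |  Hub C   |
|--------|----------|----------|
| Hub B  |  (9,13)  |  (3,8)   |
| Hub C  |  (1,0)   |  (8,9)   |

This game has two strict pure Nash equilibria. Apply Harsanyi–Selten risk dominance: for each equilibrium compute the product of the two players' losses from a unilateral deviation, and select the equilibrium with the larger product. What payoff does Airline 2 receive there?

9

At both Hub B: Airline 1 loses 9 − 1 = 8 by deviating; Airline 2 loses 13 − 8 = 5. Product = 8·5 = 40.
At both Hub C: Airline 1 loses 8 − 3 = 5 by deviating; Airline 2 loses 9 − 0 = 9. Product = 5·9 = 45.
45 > 40, so both Hub C is risk-dominant. Airline 2's payoff there is 9.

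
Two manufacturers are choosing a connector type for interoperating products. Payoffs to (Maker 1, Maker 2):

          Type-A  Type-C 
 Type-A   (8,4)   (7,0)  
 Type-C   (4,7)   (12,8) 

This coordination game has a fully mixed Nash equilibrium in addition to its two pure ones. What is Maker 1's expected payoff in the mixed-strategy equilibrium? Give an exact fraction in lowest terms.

Maker 2 mixes with probability q on Type-A, chosen so Maker 1 is indifferent: 8q + 7(1−q) = 4q + 12(1−q) gives q = 5/9.
Maker 1's expected payoff (from either row, since indifferent) is 8·5/9 + 7·4/9 = 68/9.

68/9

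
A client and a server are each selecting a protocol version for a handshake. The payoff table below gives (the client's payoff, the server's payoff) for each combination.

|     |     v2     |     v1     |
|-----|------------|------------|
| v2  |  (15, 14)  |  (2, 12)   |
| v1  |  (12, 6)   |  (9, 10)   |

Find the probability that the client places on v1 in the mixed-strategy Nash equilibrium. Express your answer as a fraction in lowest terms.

The client's mix p on v2 must make the server indifferent between v2 and v1.
The server's payoff from v2: 14p + 6(1−p). From v1: 12p + 10(1−p).
Set equal: 2p = 4(1−p) → p = 4/6 = 2/3.
Probability on v1 is 1 − 2/3 = 1/3.

1/3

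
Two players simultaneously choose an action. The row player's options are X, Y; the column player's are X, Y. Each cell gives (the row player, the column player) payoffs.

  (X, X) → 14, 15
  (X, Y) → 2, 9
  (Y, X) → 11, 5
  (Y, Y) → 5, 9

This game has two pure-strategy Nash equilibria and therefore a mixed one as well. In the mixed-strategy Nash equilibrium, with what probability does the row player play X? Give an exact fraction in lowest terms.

The row player's mix p on X must make the column player indifferent between X and Y.
The column player's payoff from X: 15p + 5(1−p). From Y: 9p + 9(1−p).
Set equal: 6p = 4(1−p) → p = 4/10 = 2/5.

2/5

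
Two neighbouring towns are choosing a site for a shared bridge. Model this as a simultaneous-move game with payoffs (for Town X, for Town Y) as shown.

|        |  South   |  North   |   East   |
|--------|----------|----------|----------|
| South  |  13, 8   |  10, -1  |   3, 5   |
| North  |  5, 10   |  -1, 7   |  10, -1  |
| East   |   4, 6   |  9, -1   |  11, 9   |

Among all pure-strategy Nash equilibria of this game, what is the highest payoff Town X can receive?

Both South is a pure NE (Town X: 13 ≥ 5; Town Y: 8 ≥ 5). Town X gets 13.
Both East is a pure NE (Town X: 11 ≥ 10; Town Y: 9 ≥ 6). Town X gets 11.
Every other cell has a profitable deviation for at least one player. Highest of {13, 11} is 13.

13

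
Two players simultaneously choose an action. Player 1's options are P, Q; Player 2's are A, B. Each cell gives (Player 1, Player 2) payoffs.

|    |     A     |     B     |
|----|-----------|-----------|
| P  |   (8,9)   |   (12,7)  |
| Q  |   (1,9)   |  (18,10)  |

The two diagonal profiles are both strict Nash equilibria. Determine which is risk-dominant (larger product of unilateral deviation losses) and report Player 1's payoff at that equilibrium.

8

At (P, A): Player 1 loses 8 − 1 = 7 by deviating; Player 2 loses 9 − 7 = 2. Product = 7·2 = 14.
At (Q, B): Player 1 loses 18 − 12 = 6 by deviating; Player 2 loses 10 − 9 = 1. Product = 6·1 = 6.
14 > 6, so (P, A) is risk-dominant. Player 1's payoff there is 8.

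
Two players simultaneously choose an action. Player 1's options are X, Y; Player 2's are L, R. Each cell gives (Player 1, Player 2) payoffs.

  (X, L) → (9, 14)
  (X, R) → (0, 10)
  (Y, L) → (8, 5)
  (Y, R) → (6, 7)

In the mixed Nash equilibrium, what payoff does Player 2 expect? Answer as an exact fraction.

Player 1 mixes with probability p on X, chosen so Player 2 is indifferent: 14p + 5(1−p) = 10p + 7(1−p) gives p = 1/3.
Player 2's expected payoff is 14·1/3 + 5·2/3 = 8.

8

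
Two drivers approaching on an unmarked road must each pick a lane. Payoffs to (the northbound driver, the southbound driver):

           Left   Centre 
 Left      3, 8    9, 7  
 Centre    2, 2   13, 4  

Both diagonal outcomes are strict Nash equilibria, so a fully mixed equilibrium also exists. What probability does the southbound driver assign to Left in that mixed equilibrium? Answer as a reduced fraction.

4/5

The southbound driver's mix q on Left must make the northbound driver indifferent between Left and Centre.
The northbound driver's payoff from Left: 3q + 9(1−q). From Centre: 2q + 13(1−q).
Set equal: 1q = 4(1−q) → q = 4/5.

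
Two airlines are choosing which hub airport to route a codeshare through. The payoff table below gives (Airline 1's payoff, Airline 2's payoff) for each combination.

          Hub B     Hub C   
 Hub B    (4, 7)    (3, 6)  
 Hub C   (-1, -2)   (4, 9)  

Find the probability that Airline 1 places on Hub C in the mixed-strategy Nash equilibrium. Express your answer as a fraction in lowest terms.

1/12

Airline 1's mix p on Hub B must make Airline 2 indifferent between Hub B and Hub C.
Airline 2's payoff from Hub B: 7p + (-2)(1−p). From Hub C: 6p + 9(1−p).
Set equal: 1p = 11(1−p) → p = 11/12.
Probability on Hub C is 1 − 11/12 = 1/12.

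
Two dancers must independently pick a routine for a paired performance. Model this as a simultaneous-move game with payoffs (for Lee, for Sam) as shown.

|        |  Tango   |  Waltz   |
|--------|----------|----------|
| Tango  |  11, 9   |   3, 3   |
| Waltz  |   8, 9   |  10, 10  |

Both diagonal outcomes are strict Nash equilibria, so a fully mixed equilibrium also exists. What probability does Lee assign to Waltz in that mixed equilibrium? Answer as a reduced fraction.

Lee's mix p on Tango must make Sam indifferent between Tango and Waltz.
Sam's payoff from Tango: 9p + 9(1−p). From Waltz: 3p + 10(1−p).
Set equal: 6p = 1(1−p) → p = 1/7.
Probability on Waltz is 1 − 1/7 = 6/7.

6/7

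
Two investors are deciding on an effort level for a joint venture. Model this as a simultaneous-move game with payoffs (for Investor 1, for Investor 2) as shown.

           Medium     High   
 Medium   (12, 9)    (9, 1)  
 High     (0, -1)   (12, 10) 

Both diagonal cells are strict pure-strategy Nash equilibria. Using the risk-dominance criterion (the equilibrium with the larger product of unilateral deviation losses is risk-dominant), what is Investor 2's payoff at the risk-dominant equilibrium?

9

At both Medium: Investor 1 loses 12 − 0 = 12 by deviating; Investor 2 loses 9 − 1 = 8. Product = 12·8 = 96.
At both High: Investor 1 loses 12 − 9 = 3 by deviating; Investor 2 loses 10 − (-1) = 11. Product = 3·11 = 33.
96 > 33, so both Medium is risk-dominant. Investor 2's payoff there is 9.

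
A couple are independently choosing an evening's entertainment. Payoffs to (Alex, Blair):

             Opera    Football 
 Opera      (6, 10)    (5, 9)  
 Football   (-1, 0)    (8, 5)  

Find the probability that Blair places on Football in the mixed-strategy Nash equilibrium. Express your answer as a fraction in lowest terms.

Blair's mix q on Opera must make Alex indifferent between Opera and Football.
Alex's payoff from Opera: 6q + 5(1−q). From Football: (-1)q + 8(1−q).
Set equal: 7q = 3(1−q) → q = 3/10.
Probability on Football is 1 − 3/10 = 7/10.

7/10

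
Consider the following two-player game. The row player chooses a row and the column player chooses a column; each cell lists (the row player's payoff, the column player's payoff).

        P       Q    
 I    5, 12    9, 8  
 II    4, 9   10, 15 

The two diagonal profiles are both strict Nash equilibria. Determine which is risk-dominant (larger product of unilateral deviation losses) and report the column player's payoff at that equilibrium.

At (I, P): the row player loses 5 − 4 = 1 by deviating; the column player loses 12 − 8 = 4. Product = 1·4 = 4.
At (II, Q): the row player loses 10 − 9 = 1 by deviating; the column player loses 15 − 9 = 6. Product = 1·6 = 6.
6 > 4, so (II, Q) is risk-dominant. The column player's payoff there is 15.

15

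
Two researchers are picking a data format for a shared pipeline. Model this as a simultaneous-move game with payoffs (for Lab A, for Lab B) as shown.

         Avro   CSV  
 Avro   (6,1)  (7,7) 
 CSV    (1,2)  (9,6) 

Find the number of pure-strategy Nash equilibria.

Both CSV: Lab A gets 9 (best alternative 7); Lab B gets 6 (best alternative 2). Neither deviates — NE.
Both Avro is not a NE: Lab B would switch to CSV (7 > 1).
No other cell survives both best-response checks, so there is 1 pure NE.

1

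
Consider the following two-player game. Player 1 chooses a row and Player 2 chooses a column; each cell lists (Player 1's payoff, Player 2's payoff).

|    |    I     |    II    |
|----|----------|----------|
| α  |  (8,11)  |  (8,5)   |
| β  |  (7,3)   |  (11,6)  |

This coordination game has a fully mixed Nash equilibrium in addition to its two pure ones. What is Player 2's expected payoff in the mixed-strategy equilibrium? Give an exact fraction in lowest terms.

Player 1 mixes with probability p on α, chosen so Player 2 is indifferent: 11p + 3(1−p) = 5p + 6(1−p) gives p = 1/3.
Player 2's expected payoff is 11·1/3 + 3·2/3 = 17/3.

17/3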